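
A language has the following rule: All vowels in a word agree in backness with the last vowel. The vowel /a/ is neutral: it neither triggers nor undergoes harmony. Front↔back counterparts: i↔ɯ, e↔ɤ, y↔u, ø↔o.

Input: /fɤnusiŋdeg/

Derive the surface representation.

[fenysiŋdeg]

/ɤ/ harmonizes with /e/ ([-back]) → [e]
/u/ harmonizes with /e/ ([-back]) → [y]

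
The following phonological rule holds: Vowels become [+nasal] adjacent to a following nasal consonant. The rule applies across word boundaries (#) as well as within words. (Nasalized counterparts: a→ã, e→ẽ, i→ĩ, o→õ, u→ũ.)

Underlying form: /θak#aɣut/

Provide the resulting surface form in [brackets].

no segment meets the rule's conditions; no change.

[θak#aɣut]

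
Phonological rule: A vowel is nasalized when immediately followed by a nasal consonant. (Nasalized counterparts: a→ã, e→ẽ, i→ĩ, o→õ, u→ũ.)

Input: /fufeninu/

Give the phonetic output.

/e/ before nasal /n/ → [ẽ]
/i/ before nasal /n/ → [ĩ]

[fufẽnĩnu]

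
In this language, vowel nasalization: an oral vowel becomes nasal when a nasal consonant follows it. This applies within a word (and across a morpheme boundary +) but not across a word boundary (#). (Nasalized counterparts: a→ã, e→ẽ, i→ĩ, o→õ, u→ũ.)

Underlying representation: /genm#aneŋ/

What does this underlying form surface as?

/e/ before nasal /n/ → [ẽ]
/a/ before nasal /n/ → [ã]
/e/ before nasal /ŋ/ → [ẽ]

[gẽnm#ãnẽŋ]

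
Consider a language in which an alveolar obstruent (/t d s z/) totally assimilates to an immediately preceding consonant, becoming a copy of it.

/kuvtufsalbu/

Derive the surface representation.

/t/ after /v/ → [v] (total assimilation)
/s/ after /f/ → [f] (total assimilation)

[kuvvuffalbu]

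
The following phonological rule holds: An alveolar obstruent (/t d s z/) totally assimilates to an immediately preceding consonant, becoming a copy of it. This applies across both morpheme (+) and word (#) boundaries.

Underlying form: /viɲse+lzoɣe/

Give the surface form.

/s/ after /ɲ/ → [ɲ] (total assimilation)
/z/ after /l/ → [l] (total assimilation)

[viɲɲe+lloɣe]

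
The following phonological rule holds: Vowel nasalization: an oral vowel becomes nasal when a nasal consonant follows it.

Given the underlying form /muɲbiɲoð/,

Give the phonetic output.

/u/ before nasal /ɲ/ → [ũ]
/i/ before nasal /ɲ/ → [ĩ]

[mũɲbĩɲoð]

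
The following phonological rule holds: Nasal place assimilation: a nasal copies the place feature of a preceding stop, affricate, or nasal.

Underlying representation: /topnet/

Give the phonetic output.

/n/ after /p/ (labial) → [m]

[topmet]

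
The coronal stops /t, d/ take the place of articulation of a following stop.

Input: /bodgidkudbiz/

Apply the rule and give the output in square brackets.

[boggigkubbiz]

/d/ before /g/ (velar) → [g]
/d/ before /k/ (velar) → [g]
/d/ before /b/ (labial) → [b]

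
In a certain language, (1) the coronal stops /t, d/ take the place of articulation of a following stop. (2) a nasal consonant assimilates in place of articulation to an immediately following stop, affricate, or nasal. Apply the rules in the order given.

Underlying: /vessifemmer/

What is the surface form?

Rule 1: no segment meets the rule's conditions; no change.
After rule 1: vessifemmer
Rule 2: no segment meets the rule's conditions; no change.

[vessifemmer]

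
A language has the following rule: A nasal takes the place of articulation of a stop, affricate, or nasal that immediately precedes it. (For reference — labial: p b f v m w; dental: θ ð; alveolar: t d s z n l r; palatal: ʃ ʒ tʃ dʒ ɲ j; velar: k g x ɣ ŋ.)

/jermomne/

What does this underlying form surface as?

/n/ after /m/ (labial) → [m]

[jermomme]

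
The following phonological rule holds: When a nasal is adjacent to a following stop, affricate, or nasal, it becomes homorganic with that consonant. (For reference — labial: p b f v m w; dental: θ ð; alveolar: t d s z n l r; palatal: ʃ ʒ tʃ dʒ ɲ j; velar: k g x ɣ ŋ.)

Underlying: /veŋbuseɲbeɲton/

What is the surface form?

[vembusembenton]

/ŋ/ before /b/ (labial) → [m]
/ɲ/ before /b/ (labial) → [m]
/ɲ/ before /t/ (alveolar) → [n]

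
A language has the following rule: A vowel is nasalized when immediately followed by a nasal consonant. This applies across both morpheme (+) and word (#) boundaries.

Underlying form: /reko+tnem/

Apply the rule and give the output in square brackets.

[reko+tnẽm]

/e/ before nasal /m/ → [ẽ]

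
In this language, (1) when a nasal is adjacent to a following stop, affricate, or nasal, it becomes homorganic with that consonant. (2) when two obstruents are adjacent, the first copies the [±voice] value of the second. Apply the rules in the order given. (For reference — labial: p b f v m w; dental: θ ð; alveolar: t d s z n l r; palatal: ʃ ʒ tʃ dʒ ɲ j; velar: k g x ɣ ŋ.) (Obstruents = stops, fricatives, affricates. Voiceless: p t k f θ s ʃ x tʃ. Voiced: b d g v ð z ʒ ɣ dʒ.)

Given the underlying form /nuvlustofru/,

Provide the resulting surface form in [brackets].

Rule 1: no segment meets the rule's conditions; no change.
After rule 1: nuvlustofru
Rule 2: no segment meets the rule's conditions; no change.

[nuvlustofru]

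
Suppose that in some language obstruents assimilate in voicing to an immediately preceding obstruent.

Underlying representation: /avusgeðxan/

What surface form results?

/g/ after /s/ (voiceless) → [k]
/x/ after /ð/ (voiced) → [ɣ]

[avuskeðɣan]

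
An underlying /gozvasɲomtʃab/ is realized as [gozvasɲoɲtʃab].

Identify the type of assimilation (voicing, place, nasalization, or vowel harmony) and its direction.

place assimilation, regressive

/m/→[ɲ].
Each target copies a feature from the following segment, so the direction is regressive.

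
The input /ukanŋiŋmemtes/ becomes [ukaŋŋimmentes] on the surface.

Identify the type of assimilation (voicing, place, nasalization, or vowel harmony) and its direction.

/n/→[ŋ] /ŋ/→[m] /m/→[n].
Each target copies a feature from the following segment, so the direction is regressive.

place assimilation, regressive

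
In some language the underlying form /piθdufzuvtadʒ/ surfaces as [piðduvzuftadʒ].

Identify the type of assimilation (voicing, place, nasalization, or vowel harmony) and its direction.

/θ/→[ð] /f/→[v] /v/→[f].
Each target copies a feature from the following segment, so the direction is regressive.

voicing assimilation, regressive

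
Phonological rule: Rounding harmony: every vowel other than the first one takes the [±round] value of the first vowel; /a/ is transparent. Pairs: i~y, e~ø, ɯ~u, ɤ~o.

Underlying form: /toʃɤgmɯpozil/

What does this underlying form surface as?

/ɤ/ harmonizes with /o/ ([+round]) → [o]
/ɯ/ harmonizes with /o/ ([+round]) → [u]
/i/ harmonizes with /o/ ([+round]) → [y]

[toʃogmupozyl]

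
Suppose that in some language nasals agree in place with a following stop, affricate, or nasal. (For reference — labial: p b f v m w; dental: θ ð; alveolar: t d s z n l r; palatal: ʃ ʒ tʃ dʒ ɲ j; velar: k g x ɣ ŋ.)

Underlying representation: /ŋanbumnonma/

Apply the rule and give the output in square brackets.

[ŋambunnomma]

/n/ before /b/ (labial) → [m]
/m/ before /n/ (alveolar) → [n]
/n/ before /m/ (labial) → [m]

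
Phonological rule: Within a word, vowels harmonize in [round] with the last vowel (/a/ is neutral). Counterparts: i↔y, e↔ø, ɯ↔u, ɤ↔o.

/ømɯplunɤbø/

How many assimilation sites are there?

2

/ɯ/ harmonizes with /ø/ ([+round]) → [u]
/ɤ/ harmonizes with /ø/ ([+round]) → [o]
2 segments change.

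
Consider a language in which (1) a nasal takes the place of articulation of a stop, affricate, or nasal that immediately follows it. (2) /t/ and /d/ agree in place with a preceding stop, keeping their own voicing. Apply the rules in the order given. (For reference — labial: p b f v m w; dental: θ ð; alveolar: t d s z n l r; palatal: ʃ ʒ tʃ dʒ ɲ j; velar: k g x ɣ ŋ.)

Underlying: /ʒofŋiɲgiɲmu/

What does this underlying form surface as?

Rule 1: /ɲ/ before /g/ (velar) → [ŋ]
Rule 1: /ɲ/ before /m/ (labial) → [m]
After rule 1: ʒofŋiŋgimmu
Rule 2: no segment meets the rule's conditions; no change.

[ʒofŋiŋgimmu]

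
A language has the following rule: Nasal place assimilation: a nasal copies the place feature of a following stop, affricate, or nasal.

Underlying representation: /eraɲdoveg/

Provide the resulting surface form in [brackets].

[erandoveg]

/ɲ/ before /d/ (alveolar) → [n]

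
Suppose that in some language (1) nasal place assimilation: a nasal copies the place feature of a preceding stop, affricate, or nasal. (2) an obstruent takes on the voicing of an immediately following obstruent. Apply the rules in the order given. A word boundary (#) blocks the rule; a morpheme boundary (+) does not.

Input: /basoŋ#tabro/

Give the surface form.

[basoŋ#tabro]

Rule 1: no segment meets the rule's conditions; no change.
After rule 1: basoŋ#tabro
Rule 2: no segment meets the rule's conditions; no change.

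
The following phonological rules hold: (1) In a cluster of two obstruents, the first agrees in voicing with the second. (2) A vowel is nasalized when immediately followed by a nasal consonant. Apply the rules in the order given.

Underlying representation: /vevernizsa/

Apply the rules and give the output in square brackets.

Rule 1: /z/ before /s/ (voiceless) → [s]
After rule 1: vevernissa
Rule 2: no segment meets the rule's conditions; no change.

[vevernissa]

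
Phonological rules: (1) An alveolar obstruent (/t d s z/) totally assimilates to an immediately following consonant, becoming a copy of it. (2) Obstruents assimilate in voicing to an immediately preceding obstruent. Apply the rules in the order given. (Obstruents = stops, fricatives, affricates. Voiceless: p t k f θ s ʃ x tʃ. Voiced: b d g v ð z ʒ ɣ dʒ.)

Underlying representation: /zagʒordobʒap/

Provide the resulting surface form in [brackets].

[zagʒordobʒap]

Rule 1: no segment meets the rule's conditions; no change.
After rule 1: zagʒordobʒap
Rule 2: no segment meets the rule's conditions; no change.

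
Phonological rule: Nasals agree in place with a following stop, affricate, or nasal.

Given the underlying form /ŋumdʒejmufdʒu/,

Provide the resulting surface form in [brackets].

/m/ before /dʒ/ (palatal) → [ɲ]

[ŋuɲdʒejmufdʒu]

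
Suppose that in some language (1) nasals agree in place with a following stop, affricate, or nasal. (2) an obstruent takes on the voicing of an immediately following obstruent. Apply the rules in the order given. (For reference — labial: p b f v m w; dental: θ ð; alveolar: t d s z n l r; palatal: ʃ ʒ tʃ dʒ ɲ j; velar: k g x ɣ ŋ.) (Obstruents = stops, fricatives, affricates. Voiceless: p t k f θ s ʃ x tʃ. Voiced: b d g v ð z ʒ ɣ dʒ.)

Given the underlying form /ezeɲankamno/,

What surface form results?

Rule 1: /n/ before /k/ (velar) → [ŋ]
Rule 1: /m/ before /n/ (alveolar) → [n]
After rule 1: ezeɲaŋkanno
Rule 2: no segment meets the rule's conditions; no change.

[ezeɲaŋkanno]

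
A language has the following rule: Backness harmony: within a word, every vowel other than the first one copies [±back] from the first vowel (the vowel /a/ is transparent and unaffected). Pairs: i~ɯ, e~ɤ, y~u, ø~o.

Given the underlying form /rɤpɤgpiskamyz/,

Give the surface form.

[rɤpɤgpɯskamuz]

/i/ harmonizes with /ɤ/ ([+back]) → [ɯ]
/y/ harmonizes with /ɤ/ ([+back]) → [u]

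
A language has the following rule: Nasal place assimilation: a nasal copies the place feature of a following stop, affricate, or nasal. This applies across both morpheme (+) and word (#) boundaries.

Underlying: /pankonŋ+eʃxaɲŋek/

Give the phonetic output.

/n/ before /k/ (velar) → [ŋ]
/n/ before /ŋ/ (velar) → [ŋ]
/ɲ/ before /ŋ/ (velar) → [ŋ]

[paŋkoŋŋ+eʃxaŋŋek]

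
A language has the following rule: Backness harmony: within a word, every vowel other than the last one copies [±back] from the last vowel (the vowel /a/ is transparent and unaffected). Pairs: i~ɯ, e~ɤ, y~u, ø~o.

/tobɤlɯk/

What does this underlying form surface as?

no segment meets the rule's conditions; no change.

[tobɤlɯk]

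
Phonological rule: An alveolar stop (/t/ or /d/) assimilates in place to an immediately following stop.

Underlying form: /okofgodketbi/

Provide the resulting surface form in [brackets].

/d/ before /k/ (velar) → [g]
/t/ before /b/ (labial) → [p]

[okofgogkepbi]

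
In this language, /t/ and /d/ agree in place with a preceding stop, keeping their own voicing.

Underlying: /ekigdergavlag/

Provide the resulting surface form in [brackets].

/d/ after /g/ (velar) → [g]

[ekiggergavlag]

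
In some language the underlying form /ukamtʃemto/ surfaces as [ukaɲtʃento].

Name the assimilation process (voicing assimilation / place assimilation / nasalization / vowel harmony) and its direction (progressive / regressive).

/m/→[ɲ] /m/→[n].
Each target copies a feature from the following segment, so the direction is regressive.

place assimilation, regressive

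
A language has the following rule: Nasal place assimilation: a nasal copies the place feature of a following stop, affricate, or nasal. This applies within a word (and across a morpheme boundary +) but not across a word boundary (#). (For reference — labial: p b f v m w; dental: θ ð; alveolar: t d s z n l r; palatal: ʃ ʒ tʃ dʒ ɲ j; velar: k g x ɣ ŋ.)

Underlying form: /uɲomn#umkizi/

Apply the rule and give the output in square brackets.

/m/ before /n/ (alveolar) → [n]
/m/ before /k/ (velar) → [ŋ]

[uɲonn#uŋkizi]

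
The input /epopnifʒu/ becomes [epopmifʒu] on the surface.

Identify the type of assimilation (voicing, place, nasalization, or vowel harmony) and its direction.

place assimilation, progressive

/n/→[m].
Each target copies a feature from the preceding segment, so the direction is progressive.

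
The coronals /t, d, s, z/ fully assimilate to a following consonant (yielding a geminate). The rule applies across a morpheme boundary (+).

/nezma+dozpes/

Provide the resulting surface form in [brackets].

/z/ before /m/ → [m] (total assimilation)
/z/ before /p/ → [p] (total assimilation)

[nemma+doppes]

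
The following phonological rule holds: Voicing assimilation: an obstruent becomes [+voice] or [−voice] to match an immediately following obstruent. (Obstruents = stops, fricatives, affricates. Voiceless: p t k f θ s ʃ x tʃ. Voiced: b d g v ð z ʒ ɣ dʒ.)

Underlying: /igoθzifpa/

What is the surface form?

[igoðzifpa]

/θ/ before /z/ (voiced) → [ð]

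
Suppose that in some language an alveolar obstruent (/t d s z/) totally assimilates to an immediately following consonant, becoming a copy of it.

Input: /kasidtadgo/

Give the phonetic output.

/d/ before /t/ → [t] (total assimilation)
/d/ before /g/ → [g] (total assimilation)

[kasittaggo]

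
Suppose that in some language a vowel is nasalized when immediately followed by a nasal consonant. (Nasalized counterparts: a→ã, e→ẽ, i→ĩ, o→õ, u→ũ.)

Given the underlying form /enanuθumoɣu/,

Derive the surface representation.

[ẽnãnuθũmoɣu]

/e/ before nasal /n/ → [ẽ]
/a/ before nasal /n/ → [ã]
/u/ before nasal /m/ → [ũ]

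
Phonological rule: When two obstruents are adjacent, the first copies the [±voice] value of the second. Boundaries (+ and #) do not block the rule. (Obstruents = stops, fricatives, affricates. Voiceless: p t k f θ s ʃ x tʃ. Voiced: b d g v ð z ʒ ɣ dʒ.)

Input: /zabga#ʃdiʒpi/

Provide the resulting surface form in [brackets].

[zabga#ʒdiʃpi]

/ʃ/ before /d/ (voiced) → [ʒ]
/ʒ/ before /p/ (voiceless) → [ʃ]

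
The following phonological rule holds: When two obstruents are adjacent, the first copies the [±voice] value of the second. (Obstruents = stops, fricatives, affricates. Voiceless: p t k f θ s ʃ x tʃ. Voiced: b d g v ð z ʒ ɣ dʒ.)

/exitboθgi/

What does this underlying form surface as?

/t/ before /b/ (voiced) → [d]
/θ/ before /g/ (voiced) → [ð]

[exidboðgi]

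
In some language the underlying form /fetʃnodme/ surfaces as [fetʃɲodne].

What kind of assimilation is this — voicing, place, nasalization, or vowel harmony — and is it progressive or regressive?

place assimilation, progressive

/n/→[ɲ] /m/→[n].
Each target copies a feature from the preceding segment, so the direction is progressive.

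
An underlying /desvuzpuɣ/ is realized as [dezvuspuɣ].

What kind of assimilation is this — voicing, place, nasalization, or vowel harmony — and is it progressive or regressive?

/s/→[z] /z/→[s].
Each target copies a feature from the following segment, so the direction is regressive.

voicing assimilation, regressive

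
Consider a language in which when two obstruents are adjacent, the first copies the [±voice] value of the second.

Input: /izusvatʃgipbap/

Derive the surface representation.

[izuzvadʒgibbap]

/s/ before /v/ (voiced) → [z]
/tʃ/ before /g/ (voiced) → [dʒ]
/p/ before /b/ (voiced) → [b]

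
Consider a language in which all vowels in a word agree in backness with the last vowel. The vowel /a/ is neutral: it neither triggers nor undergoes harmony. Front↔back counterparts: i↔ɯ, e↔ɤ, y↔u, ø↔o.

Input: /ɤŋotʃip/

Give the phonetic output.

/ɤ/ harmonizes with /i/ ([-back]) → [e]
/o/ harmonizes with /i/ ([-back]) → [ø]

[eŋøtʃip]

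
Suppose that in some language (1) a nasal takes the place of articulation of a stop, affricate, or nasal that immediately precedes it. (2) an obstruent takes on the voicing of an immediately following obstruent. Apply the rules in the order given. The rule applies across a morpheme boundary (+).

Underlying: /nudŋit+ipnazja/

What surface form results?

Rule 1: /ŋ/ after /d/ (alveolar) → [n]
Rule 1: /n/ after /p/ (labial) → [m]
After rule 1: nudnit+ipmazja
Rule 2: no segment meets the rule's conditions; no change.

[nudnit+ipmazja]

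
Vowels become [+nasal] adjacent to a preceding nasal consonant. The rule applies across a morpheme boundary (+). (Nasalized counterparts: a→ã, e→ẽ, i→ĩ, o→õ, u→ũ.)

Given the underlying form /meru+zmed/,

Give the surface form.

[mẽru+zmẽd]

/e/ after nasal /m/ → [ẽ]
/e/ after nasal /m/ → [ẽ]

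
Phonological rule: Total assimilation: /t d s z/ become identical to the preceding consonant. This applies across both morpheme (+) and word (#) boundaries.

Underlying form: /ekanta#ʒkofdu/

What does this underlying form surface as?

[ekanna#ʒkoffu]

/t/ after /n/ → [n] (total assimilation)
/d/ after /f/ → [f] (total assimilation)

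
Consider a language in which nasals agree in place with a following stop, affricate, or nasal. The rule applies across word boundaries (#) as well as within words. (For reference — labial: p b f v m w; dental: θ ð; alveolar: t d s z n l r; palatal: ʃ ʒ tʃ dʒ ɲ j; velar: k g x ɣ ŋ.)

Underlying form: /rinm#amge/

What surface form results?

/n/ before /m/ (labial) → [m]
/m/ before /g/ (velar) → [ŋ]

[rimm#aŋge]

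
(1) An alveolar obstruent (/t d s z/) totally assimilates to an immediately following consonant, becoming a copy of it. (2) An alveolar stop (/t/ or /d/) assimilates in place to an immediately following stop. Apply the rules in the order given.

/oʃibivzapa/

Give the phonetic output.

Rule 1: no segment meets the rule's conditions; no change.
After rule 1: oʃibivzapa
Rule 2: no segment meets the rule's conditions; no change.

[oʃibivzapa]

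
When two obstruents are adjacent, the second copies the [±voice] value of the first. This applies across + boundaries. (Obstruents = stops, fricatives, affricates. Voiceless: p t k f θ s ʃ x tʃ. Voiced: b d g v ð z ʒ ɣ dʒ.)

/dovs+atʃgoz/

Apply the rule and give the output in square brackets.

[dovz+atʃkoz]

/s/ after /v/ (voiced) → [z]
/g/ after /tʃ/ (voiceless) → [k]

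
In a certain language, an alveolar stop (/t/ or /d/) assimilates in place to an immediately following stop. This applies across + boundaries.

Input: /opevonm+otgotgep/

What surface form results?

/t/ before /g/ (velar) → [k]
/t/ before /g/ (velar) → [k]

[opevonm+okgokgep]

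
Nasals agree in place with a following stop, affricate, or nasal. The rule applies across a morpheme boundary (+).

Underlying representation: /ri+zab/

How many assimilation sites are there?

0

No segment meets the rule's conditions.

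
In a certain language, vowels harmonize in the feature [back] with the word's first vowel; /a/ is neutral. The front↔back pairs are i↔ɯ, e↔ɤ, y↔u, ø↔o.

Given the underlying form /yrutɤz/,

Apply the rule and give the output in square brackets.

/u/ harmonizes with /y/ ([-back]) → [y]
/ɤ/ harmonizes with /y/ ([-back]) → [e]

[yrytez]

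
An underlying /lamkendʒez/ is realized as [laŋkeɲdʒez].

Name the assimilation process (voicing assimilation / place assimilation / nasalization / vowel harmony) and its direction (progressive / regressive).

/m/→[ŋ] /n/→[ɲ].
Each target copies a feature from the following segment, so the direction is regressive.

place assimilation, regressive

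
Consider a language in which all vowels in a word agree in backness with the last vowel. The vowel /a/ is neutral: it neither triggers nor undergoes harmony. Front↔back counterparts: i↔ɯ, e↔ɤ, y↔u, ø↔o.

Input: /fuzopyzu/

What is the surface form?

/y/ harmonizes with /u/ ([+back]) → [u]

[fuzopuzu]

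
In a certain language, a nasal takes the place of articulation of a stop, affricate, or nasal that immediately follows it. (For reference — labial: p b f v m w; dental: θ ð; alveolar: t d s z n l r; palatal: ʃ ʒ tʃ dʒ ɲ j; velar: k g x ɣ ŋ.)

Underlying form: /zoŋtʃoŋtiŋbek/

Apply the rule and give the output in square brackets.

[zoɲtʃontimbek]

/ŋ/ before /tʃ/ (palatal) → [ɲ]
/ŋ/ before /t/ (alveolar) → [n]
/ŋ/ before /b/ (labial) → [m]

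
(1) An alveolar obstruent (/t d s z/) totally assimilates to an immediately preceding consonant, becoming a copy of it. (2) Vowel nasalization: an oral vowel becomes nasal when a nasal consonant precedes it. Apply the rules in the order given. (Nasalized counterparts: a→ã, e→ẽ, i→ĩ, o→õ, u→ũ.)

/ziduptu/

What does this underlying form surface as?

[ziduppu]

Rule 1: /t/ after /p/ → [p] (total assimilation)
After rule 1: ziduppu
Rule 2: no segment meets the rule's conditions; no change.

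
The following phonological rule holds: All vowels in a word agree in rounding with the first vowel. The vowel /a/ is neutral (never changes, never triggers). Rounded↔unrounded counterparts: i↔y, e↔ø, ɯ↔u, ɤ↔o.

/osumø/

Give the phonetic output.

[osumø]

no segment meets the rule's conditions; no change.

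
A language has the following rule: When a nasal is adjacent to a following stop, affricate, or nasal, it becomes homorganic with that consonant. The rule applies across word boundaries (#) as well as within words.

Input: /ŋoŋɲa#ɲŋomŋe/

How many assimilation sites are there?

3

/ŋ/ before /ɲ/ (palatal) → [ɲ]
/ɲ/ before /ŋ/ (velar) → [ŋ]
/m/ before /ŋ/ (velar) → [ŋ]
3 segments change.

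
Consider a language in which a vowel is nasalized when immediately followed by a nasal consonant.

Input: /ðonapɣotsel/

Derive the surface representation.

/o/ before nasal /n/ → [õ]

[ðõnapɣotsel]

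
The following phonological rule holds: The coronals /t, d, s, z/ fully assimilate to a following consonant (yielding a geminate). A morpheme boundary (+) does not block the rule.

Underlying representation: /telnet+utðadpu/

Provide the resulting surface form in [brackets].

/t/ before /ð/ → [ð] (total assimilation)
/d/ before /p/ → [p] (total assimilation)

[telnet+uððappu]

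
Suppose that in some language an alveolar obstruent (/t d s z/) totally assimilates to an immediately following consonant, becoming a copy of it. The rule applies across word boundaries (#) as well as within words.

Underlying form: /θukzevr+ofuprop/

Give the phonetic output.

[θukzevr+ofuprop]

no segment meets the rule's conditions; no change.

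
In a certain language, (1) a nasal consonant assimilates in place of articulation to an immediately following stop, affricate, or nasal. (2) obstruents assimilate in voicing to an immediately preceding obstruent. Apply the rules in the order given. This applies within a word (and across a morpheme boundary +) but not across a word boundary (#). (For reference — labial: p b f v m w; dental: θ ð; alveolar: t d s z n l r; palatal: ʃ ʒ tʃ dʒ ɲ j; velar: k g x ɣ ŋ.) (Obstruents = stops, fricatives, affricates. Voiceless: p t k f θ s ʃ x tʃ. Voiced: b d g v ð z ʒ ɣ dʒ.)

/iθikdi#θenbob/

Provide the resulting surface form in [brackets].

Rule 1: /n/ before /b/ (labial) → [m]
After rule 1: iθikdi#θembob
Rule 2: /d/ after /k/ (voiceless) → [t]

[iθikti#θembob]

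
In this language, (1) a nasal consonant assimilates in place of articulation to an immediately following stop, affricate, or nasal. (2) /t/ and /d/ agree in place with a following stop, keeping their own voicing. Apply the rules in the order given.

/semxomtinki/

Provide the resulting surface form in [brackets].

Rule 1: /m/ before /t/ (alveolar) → [n]
Rule 1: /n/ before /k/ (velar) → [ŋ]
After rule 1: semxontiŋki
Rule 2: no segment meets the rule's conditions; no change.

[semxontiŋki]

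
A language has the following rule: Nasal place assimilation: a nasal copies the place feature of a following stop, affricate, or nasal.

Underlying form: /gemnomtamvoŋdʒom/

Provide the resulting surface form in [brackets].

/m/ before /n/ (alveolar) → [n]
/m/ before /t/ (alveolar) → [n]
/ŋ/ before /dʒ/ (palatal) → [ɲ]

[gennontamvoɲdʒom]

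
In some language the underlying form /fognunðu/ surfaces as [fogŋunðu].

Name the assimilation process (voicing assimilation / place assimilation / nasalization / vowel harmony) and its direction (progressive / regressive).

/n/→[ŋ].
Each target copies a feature from the preceding segment, so the direction is progressive.

place assimilation, progressive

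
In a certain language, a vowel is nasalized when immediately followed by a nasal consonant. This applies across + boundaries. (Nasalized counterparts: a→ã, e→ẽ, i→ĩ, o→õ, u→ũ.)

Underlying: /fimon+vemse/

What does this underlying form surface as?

/i/ before nasal /m/ → [ĩ]
/o/ before nasal /n/ → [õ]
/e/ before nasal /m/ → [ẽ]

[fĩmõn+vẽmse]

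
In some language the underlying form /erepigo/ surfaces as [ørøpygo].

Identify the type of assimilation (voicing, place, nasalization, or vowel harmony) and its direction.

vowel harmony, regressive

/e/→[ø] /e/→[ø] /i/→[y].
Vowels agree with the last vowel, so the harmony is regressive.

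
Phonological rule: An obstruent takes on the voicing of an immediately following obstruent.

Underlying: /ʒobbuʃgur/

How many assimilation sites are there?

/ʃ/ before /g/ (voiced) → [ʒ]
1 segment changes.

1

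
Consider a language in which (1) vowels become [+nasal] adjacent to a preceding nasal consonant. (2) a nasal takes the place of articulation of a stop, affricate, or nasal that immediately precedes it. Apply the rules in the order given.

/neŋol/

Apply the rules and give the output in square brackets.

Rule 1: /e/ after nasal /n/ → [ẽ]
Rule 1: /o/ after nasal /ŋ/ → [õ]
After rule 1: nẽŋõl
Rule 2: no segment meets the rule's conditions; no change.

[nẽŋõl]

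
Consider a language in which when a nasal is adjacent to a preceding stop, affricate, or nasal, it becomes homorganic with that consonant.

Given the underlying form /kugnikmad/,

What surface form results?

/n/ after /g/ (velar) → [ŋ]
/m/ after /k/ (velar) → [ŋ]

[kugŋikŋad]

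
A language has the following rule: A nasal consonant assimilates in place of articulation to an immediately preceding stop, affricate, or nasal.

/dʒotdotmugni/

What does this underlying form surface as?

[dʒotdotnugŋi]

/m/ after /t/ (alveolar) → [n]
/n/ after /g/ (velar) → [ŋ]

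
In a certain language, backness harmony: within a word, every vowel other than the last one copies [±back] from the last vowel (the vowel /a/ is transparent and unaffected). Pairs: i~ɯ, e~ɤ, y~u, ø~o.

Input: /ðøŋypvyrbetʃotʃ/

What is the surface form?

/ø/ harmonizes with /o/ ([+back]) → [o]
/y/ harmonizes with /o/ ([+back]) → [u]
/y/ harmonizes with /o/ ([+back]) → [u]
/e/ harmonizes with /o/ ([+back]) → [ɤ]

[ðoŋupvurbɤtʃotʃ]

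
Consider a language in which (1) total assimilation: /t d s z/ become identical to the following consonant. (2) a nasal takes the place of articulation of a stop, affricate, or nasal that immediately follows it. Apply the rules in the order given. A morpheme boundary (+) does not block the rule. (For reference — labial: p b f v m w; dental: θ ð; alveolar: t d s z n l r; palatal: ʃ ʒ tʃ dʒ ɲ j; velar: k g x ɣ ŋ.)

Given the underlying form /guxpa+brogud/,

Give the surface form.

Rule 1: no segment meets the rule's conditions; no change.
After rule 1: guxpa+brogud
Rule 2: no segment meets the rule's conditions; no change.

[guxpa+brogud]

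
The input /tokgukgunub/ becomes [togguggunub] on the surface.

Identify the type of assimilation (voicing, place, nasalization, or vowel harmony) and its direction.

voicing assimilation, regressive

/k/→[g] /k/→[g].
Each target copies a feature from the following segment, so the direction is regressive.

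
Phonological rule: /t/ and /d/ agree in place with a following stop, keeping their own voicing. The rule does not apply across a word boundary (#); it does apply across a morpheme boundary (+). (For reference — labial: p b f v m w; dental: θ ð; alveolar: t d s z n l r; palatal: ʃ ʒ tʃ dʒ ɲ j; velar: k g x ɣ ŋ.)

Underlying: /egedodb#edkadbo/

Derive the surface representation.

[egedobb#egkabbo]

/d/ before /b/ (labial) → [b]
/d/ before /k/ (velar) → [g]
/d/ before /b/ (labial) → [b]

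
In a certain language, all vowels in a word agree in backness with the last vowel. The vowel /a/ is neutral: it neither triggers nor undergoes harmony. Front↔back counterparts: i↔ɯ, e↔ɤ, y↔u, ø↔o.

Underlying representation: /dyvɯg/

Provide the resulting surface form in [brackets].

/y/ harmonizes with /ɯ/ ([+back]) → [u]

[duvɯg]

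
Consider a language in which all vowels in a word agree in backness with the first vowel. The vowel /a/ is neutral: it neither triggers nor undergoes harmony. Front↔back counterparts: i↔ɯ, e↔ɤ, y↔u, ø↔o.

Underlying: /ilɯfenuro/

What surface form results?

/ɯ/ harmonizes with /i/ ([-back]) → [i]
/u/ harmonizes with /i/ ([-back]) → [y]
/o/ harmonizes with /i/ ([-back]) → [ø]

[ilifenyrø]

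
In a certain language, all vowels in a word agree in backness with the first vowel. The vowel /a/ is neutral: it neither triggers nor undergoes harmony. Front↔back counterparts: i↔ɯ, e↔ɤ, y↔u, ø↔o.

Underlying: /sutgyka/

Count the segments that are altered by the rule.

1

/y/ harmonizes with /u/ ([+back]) → [u]
1 segment changes.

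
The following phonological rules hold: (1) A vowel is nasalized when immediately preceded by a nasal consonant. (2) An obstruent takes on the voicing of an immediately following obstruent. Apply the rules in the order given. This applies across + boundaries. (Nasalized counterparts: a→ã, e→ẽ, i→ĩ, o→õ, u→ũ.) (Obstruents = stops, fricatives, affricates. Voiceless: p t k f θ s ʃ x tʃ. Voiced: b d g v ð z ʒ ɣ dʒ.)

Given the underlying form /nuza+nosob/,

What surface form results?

Rule 1: /u/ after nasal /n/ → [ũ]
Rule 1: /o/ after nasal /n/ → [õ]
After rule 1: nũza+nõsob
Rule 2: no segment meets the rule's conditions; no change.

[nũza+nõsob]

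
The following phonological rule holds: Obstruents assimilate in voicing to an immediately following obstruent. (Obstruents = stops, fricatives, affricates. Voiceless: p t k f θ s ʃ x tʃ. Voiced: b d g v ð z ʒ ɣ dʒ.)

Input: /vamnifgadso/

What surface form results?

[vamnivgatso]

/f/ before /g/ (voiced) → [v]
/d/ before /s/ (voiceless) → [t]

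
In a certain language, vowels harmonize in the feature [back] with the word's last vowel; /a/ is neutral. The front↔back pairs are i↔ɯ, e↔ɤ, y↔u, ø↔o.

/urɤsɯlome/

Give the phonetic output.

/u/ harmonizes with /e/ ([-back]) → [y]
/ɤ/ harmonizes with /e/ ([-back]) → [e]
/ɯ/ harmonizes with /e/ ([-back]) → [i]
/o/ harmonizes with /e/ ([-back]) → [ø]

[yresiløme]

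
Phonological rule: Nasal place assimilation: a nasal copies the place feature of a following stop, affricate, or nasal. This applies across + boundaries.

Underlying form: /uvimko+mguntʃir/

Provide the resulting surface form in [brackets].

/m/ before /k/ (velar) → [ŋ]
/m/ before /g/ (velar) → [ŋ]
/n/ before /tʃ/ (palatal) → [ɲ]

[uviŋko+ŋguɲtʃir]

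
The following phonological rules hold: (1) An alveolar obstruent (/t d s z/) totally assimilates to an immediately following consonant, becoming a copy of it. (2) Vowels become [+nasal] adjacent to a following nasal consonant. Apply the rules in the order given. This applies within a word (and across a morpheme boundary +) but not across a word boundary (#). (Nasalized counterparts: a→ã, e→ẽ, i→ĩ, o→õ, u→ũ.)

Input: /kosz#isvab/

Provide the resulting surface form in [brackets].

Rule 1: /s/ before /z/ → [z] (total assimilation)
Rule 1: /s/ before /v/ → [v] (total assimilation)
After rule 1: kozz#ivvab
Rule 2: no segment meets the rule's conditions; no change.

[kozz#ivvab]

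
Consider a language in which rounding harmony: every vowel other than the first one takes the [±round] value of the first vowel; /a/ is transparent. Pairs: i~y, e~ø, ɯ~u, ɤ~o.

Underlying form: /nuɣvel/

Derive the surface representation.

[nuɣvøl]

/e/ harmonizes with /u/ ([+round]) → [ø]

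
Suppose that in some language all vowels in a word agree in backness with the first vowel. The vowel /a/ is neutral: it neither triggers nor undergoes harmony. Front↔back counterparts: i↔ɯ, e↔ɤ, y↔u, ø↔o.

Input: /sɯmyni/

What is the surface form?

[sɯmunɯ]

/y/ harmonizes with /ɯ/ ([+back]) → [u]
/i/ harmonizes with /ɯ/ ([+back]) → [ɯ]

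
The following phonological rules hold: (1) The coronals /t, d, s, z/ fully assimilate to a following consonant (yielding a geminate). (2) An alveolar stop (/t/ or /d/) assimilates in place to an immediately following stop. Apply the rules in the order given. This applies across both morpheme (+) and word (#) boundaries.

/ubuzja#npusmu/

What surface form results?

Rule 1: /z/ before /j/ → [j] (total assimilation)
Rule 1: /s/ before /m/ → [m] (total assimilation)
After rule 1: ubujja#npummu
Rule 2: no segment meets the rule's conditions; no change.

[ubujja#npummu]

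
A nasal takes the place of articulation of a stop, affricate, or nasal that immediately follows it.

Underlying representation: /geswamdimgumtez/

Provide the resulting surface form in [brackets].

/m/ before /d/ (alveolar) → [n]
/m/ before /g/ (velar) → [ŋ]
/m/ before /t/ (alveolar) → [n]

[geswandiŋguntez]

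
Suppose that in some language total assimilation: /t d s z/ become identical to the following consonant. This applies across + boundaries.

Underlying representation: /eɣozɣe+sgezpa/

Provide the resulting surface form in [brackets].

[eɣoɣɣe+ggeppa]

/z/ before /ɣ/ → [ɣ] (total assimilation)
/s/ before /g/ → [g] (total assimilation)
/z/ before /p/ → [p] (total assimilation)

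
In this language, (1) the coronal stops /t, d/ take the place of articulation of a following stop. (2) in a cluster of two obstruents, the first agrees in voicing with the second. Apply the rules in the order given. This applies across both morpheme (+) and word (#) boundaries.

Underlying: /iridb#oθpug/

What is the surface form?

Rule 1: /d/ before /b/ (labial) → [b]
After rule 1: iribb#oθpug
Rule 2: no segment meets the rule's conditions; no change.

[iribb#oθpug]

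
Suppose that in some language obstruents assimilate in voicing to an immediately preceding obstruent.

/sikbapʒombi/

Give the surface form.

[sikpapʃombi]

/b/ after /k/ (voiceless) → [p]
/ʒ/ after /p/ (voiceless) → [ʃ]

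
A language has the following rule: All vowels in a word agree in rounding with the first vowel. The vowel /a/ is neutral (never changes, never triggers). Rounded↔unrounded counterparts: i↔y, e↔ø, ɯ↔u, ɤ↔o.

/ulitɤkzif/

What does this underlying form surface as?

[ulytokzyf]

/i/ harmonizes with /u/ ([+round]) → [y]
/ɤ/ harmonizes with /u/ ([+round]) → [o]
/i/ harmonizes with /u/ ([+round]) → [y]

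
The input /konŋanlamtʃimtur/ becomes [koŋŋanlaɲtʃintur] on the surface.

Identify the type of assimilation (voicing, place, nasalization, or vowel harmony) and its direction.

place assimilation, regressive

/n/→[ŋ] /m/→[ɲ] /m/→[n].
Each target copies a feature from the following segment, so the direction is regressive.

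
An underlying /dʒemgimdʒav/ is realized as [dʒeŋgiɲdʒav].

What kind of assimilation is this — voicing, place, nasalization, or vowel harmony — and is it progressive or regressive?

place assimilation, regressive

/m/→[ŋ] /m/→[ɲ].
Each target copies a feature from the following segment, so the direction is regressive.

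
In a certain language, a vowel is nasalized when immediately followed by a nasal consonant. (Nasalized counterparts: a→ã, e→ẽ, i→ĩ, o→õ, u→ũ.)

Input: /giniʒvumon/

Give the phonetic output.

[gĩniʒvũmõn]

/i/ before nasal /n/ → [ĩ]
/u/ before nasal /m/ → [ũ]
/o/ before nasal /n/ → [õ]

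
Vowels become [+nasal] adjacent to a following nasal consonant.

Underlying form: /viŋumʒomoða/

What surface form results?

/i/ before nasal /ŋ/ → [ĩ]
/u/ before nasal /m/ → [ũ]
/o/ before nasal /m/ → [õ]

[vĩŋũmʒõmoða]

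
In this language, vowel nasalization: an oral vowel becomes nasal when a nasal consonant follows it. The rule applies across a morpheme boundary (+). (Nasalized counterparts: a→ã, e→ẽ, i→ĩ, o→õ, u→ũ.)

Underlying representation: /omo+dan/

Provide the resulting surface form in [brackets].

/o/ before nasal /m/ → [õ]
/a/ before nasal /n/ → [ã]

[õmo+dãn]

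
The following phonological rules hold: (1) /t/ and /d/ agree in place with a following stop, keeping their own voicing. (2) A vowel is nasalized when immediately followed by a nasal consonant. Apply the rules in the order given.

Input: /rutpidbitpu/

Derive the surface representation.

Rule 1: /t/ before /p/ (labial) → [p]
Rule 1: /d/ before /b/ (labial) → [b]
Rule 1: /t/ before /p/ (labial) → [p]
After rule 1: ruppibbippu
Rule 2: no segment meets the rule's conditions; no change.

[ruppibbippu]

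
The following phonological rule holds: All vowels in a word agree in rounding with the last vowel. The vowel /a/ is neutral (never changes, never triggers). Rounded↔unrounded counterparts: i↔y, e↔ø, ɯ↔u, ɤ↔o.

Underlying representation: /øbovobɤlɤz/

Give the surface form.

/ø/ harmonizes with /ɤ/ ([-round]) → [e]
/o/ harmonizes with /ɤ/ ([-round]) → [ɤ]
/o/ harmonizes with /ɤ/ ([-round]) → [ɤ]

[ebɤvɤbɤlɤz]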